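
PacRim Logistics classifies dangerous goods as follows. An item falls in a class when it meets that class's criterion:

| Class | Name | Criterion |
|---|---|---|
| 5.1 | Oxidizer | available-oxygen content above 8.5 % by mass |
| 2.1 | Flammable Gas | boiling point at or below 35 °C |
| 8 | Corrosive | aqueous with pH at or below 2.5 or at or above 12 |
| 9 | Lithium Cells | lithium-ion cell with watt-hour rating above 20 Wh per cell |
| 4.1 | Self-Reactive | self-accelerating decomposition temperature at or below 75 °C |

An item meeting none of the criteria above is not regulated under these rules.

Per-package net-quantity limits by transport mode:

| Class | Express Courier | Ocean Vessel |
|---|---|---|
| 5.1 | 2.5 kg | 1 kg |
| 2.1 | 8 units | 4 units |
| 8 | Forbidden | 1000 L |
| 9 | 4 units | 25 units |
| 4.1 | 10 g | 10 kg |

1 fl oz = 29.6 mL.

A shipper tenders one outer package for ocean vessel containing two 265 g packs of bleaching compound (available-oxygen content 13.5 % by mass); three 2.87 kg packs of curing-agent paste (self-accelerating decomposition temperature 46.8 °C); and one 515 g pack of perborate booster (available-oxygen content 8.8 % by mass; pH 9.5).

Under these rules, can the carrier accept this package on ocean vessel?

No

The bleaching compound has available-oxygen content 13.5 % by mass, which is > 8.5 % by mass, so it is Class 5.1 (Oxidizer).
Curing-agent paste: self-accelerating decomposition temperature 46.8 °C ≤ 75 °C → Class 4.1 (Self-Reactive).
The perborate booster has available-oxygen content 8.8 % by mass, which is > 8.5 % by mass, so it is Class 5.1 (Oxidizer).
Class 5.1 net quantity: (two 265 g packs = 530 g) + 515 g = 1.045 kg.
1.045 kg > 1 kg (ocean vessel limit, Class 5.1) — over the limit.
Class 4.1 quantity: three 2.87 kg packs = 8.61 kg.
8.61 kg is within the ocean vessel limit of 10 kg for Class 4.1.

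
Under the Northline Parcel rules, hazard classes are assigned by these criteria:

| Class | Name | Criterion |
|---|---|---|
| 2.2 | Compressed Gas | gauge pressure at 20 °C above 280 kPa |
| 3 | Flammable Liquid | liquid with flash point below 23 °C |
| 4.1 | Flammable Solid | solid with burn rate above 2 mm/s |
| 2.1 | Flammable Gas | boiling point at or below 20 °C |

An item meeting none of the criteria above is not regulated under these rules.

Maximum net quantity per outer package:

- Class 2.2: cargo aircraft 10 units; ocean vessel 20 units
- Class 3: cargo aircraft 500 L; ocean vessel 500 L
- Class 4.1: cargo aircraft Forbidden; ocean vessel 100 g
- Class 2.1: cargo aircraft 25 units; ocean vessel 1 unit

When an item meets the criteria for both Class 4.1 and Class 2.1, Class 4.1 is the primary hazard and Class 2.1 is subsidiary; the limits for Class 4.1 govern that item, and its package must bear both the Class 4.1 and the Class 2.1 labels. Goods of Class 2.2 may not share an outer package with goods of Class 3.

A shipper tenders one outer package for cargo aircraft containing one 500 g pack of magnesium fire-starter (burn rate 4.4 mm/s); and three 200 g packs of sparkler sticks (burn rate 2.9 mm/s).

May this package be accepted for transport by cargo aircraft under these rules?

The magnesium fire-starter has burn rate 4.4 mm/s, which is > 2 mm/s, so it is Class 4.1 (Flammable Solid).
Burn rate 2.9 mm/s meets the Class 4.1 criterion (Flammable Solid), so the sparkler sticks are Class 4.1.
Class 4.1 net quantity: 500 g + (three 200 g packs = 600 g) = 1.1 kg.
Class 4.1 is Forbidden by cargo aircraft.

No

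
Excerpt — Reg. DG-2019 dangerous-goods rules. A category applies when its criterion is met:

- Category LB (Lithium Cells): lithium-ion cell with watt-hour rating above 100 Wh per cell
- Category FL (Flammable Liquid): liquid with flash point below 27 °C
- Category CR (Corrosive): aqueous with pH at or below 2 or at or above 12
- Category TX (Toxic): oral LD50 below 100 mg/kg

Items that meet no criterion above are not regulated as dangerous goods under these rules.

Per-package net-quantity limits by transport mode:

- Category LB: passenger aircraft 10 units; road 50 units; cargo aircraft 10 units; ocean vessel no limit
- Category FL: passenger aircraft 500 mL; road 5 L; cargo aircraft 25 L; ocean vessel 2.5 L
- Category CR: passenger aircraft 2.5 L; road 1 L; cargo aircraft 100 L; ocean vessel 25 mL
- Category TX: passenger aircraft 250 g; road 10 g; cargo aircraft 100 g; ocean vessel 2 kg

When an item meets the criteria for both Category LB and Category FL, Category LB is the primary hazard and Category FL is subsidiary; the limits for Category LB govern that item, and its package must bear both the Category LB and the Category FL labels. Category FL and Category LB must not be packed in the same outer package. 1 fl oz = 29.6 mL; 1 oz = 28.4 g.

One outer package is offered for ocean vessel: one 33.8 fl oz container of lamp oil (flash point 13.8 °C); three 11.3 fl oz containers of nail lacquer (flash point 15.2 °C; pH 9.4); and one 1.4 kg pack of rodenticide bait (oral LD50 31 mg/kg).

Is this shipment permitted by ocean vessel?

The lamp oil has flash point 13.8 °C, which is < 27 °C, so it is Category FL (Flammable Liquid).
Nail lacquer: flash point 15.2 °C < 27 °C → Category FL (Flammable Liquid).
With oral LD50 31 mg/kg (< 100 mg/kg), the rodenticide bait falls in Category TX.
Total Category FL: (one 33.8 fl oz container = 1000.48 mL) + (three 11.3 fl oz containers = 1003.44 mL) = 2003.92 mL.
2003.92 mL ≤ 2.5 L (ocean vessel limit, Category FL) — within limit.
Category TX quantity: 1.4 kg.
That is within the Category TX ocean vessel limit of 2 kg.
The segregation rule (Category FL with Category LB) does not apply to Category FL with Category TX.
Every hazard category is within its ocean vessel limit and no segregation rule is violated.

Yes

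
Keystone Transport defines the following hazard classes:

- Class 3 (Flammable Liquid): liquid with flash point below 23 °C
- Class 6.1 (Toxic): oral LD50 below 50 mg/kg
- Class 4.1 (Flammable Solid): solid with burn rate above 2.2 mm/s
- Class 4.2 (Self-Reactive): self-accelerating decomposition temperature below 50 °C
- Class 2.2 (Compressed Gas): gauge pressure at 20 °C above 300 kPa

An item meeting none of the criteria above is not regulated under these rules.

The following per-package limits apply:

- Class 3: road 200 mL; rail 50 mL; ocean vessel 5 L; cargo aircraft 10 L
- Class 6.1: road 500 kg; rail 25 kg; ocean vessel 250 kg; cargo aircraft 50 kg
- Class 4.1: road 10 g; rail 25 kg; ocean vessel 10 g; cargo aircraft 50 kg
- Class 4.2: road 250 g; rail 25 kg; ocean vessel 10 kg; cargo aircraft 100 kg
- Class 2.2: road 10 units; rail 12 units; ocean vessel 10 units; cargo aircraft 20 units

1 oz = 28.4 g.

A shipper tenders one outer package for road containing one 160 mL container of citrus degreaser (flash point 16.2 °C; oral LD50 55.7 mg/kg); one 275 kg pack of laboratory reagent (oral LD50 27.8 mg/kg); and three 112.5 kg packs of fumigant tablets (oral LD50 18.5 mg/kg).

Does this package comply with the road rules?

The citrus degreaser has flash point 16.2 °C, which is < 23 °C, so it is Class 3 (Flammable Liquid).
Oral LD50 27.8 mg/kg meets the Class 6.1 criterion (Toxic), so the laboratory reagent is Class 6.1.
With oral LD50 18.5 mg/kg (< 50 mg/kg), the fumigant tablets fall in Class 6.1.
Total Class 6.1: 275 kg + (three 112.5 kg packs = 337.5 kg) = 612.5 kg.
612.5 kg exceeds the road limit of 500 kg for Class 6.1.
Class 3 quantity: 160 mL.
160 mL is within the road limit of 200 mL for Class 3.

No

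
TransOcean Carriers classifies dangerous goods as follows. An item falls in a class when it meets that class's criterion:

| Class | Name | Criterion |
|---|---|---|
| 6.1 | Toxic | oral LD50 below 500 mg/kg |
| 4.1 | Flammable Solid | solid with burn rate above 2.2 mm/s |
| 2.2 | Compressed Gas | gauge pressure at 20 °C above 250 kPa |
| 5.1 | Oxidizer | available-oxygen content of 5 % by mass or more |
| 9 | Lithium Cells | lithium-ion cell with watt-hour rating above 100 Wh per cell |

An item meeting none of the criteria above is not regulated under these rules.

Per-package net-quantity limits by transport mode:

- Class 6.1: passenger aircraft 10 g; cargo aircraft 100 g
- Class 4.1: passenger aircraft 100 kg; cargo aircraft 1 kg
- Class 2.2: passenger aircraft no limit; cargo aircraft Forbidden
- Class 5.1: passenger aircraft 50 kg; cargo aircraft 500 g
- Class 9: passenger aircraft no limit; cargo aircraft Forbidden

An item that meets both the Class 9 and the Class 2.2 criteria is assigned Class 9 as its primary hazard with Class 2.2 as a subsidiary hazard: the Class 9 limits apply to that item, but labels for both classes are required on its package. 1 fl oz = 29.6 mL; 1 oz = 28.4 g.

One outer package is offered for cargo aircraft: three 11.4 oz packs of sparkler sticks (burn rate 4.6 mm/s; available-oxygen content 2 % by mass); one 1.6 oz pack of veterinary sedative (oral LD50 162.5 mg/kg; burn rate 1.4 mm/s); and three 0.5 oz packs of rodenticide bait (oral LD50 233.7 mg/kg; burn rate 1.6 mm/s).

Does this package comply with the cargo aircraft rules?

Yes

The sparkler sticks have burn rate 4.6 mm/s, which is > 2.2 mm/s, so they are Class 4.1 (Flammable Solid).
The veterinary sedative has oral LD50 162.5 mg/kg, which is < 500 mg/kg, so it is Class 6.1 (Toxic).
With oral LD50 233.7 mg/kg (< 500 mg/kg), the rodenticide bait falls in Class 6.1.
Class 6.1 net quantity: (one 1.6 oz pack = 45.44 g) + (three 0.5 oz packs = 42.6 g) = 88.04 g.
88.04 g ≤ 100 g (cargo aircraft limit, Class 6.1) — within limit.
Class 4.1 quantity: three 11.4 oz packs = 971.28 g.
That is within the Class 4.1 cargo aircraft limit of 1 kg.
Every hazard class is within its cargo aircraft limit and no segregation rule is violated.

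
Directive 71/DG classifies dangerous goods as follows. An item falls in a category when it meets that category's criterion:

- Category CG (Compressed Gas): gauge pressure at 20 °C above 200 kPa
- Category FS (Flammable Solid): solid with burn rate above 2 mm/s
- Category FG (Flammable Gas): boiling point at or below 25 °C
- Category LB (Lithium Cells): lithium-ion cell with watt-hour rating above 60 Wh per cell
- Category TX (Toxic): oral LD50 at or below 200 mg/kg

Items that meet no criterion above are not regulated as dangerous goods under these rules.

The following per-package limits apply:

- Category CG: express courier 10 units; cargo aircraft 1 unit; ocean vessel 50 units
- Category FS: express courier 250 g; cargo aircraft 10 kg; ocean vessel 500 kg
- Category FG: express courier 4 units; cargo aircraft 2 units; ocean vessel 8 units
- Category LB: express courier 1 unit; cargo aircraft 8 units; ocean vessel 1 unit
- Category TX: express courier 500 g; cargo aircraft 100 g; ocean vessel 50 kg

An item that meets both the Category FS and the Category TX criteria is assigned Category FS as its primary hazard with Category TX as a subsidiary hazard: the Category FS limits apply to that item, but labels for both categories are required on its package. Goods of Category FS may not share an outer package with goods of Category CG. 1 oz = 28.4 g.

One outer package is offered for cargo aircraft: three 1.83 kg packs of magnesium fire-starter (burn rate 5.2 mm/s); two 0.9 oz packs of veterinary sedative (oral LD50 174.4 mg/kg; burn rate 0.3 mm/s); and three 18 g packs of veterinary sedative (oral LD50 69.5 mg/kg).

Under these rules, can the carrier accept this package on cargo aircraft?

Burn rate 5.2 mm/s meets the Category FS criterion (Flammable Solid), so the magnesium fire-starter is Category FS.
Oral LD50 174.4 mg/kg meets the Category TX criterion (Toxic), so the veterinary sedative is Category TX.
Oral LD50 69.5 mg/kg meets the Category TX criterion (Toxic), so the veterinary sedative is Category TX.
Total Category TX: (two 0.9 oz packs = 51.12 g) + (three 18 g packs = 54 g) = 105.12 g.
That exceeds the Category TX cargo aircraft limit of 100 g.
Category FS quantity: three 1.83 kg packs = 5.49 kg.
That is within the Category FS cargo aircraft limit of 10 kg.
The segregation rule (Category FS with Category CG) does not apply to Category TX with Category FS.

No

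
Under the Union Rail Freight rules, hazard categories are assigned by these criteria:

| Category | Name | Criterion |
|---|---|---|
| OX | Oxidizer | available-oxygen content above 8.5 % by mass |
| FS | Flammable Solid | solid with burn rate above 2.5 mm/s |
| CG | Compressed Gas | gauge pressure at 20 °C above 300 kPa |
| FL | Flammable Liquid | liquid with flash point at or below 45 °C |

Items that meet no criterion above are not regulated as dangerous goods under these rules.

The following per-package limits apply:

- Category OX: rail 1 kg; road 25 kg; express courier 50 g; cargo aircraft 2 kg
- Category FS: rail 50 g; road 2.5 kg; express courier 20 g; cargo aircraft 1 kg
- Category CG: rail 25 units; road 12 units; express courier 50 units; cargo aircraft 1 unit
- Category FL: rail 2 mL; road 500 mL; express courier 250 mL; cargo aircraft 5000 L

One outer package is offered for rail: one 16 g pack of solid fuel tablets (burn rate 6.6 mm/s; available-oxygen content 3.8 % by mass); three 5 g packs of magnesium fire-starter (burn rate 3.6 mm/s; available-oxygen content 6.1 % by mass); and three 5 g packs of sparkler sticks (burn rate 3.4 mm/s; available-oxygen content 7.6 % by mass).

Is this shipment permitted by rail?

Yes

With burn rate 6.6 mm/s (> 2.5 mm/s), the solid fuel tablets fall in Category FS.
The magnesium fire-starter has burn rate 3.6 mm/s, which is > 2.5 mm/s, so it is Category FS (Flammable Solid).
With burn rate 3.4 mm/s (> 2.5 mm/s), the sparkler sticks fall in Category FS.
Category FS net quantity: 16 g + (three 5 g packs = 15 g) + (three 5 g packs = 15 g) = 46 g.
That is within the Category FS rail limit of 50 g.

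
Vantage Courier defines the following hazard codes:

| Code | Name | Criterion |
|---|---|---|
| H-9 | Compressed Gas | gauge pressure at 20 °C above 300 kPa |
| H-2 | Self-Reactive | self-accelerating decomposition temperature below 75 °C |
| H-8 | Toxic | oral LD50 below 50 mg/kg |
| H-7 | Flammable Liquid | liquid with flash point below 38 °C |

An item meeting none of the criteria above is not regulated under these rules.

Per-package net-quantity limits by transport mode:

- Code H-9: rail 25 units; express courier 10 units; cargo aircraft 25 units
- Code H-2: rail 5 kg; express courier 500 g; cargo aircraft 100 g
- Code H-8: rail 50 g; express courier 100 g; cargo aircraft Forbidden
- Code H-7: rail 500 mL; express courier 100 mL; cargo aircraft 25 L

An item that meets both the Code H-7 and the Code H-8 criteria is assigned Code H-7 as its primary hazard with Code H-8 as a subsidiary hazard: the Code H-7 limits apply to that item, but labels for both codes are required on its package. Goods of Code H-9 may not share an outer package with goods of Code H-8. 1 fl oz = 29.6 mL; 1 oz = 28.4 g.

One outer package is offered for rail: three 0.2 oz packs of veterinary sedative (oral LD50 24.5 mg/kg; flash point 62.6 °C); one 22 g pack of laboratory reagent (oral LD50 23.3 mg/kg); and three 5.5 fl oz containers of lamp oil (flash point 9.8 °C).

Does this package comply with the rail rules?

Yes

With oral LD50 24.5 mg/kg (< 50 mg/kg), the veterinary sedative falls in Code H-8.
Laboratory reagent: oral LD50 23.3 mg/kg < 50 mg/kg → Code H-8 (Toxic).
With flash point 9.8 °C (< 38 °C), the lamp oil falls in Code H-7.
Total Code H-8: (three 0.2 oz packs = 17.04 g) + 22 g = 39.04 g.
39.04 g is within the rail limit of 50 g for Code H-8.
Code H-7 quantity: three 5.5 fl oz containers = 488.4 mL.
That is within the Code H-7 rail limit of 500 mL.
The segregation rule (Code H-9 with Code H-8) does not apply to Code H-8 with Code H-7.
Every hazard code is within its rail limit and no segregation rule is violated.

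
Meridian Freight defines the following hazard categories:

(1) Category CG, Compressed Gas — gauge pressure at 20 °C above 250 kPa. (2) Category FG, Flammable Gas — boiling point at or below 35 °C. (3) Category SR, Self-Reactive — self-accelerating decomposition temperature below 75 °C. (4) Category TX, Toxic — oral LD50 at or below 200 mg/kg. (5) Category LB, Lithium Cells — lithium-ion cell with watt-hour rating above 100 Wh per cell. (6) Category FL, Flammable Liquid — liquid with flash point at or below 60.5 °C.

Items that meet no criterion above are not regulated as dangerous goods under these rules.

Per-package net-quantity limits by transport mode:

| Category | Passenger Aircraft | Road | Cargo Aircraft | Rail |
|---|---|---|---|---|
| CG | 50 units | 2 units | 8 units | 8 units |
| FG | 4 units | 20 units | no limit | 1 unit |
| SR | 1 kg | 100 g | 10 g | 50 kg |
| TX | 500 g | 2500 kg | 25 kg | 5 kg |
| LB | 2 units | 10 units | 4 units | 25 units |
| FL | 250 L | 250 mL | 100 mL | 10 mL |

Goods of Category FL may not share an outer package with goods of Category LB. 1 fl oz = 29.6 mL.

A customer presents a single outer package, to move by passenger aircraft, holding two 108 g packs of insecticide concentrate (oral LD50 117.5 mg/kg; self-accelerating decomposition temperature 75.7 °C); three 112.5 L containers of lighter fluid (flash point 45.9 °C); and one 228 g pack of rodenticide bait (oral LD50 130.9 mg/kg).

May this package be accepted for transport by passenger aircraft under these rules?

No

The insecticide concentrate has oral LD50 117.5 mg/kg, which is ≤ 200 mg/kg, so it is Category TX (Toxic).
Flash point 45.9 °C meets the Category FL criterion (Flammable Liquid), so the lighter fluid is Category FL.
With oral LD50 130.9 mg/kg (≤ 200 mg/kg), the rodenticide bait falls in Category TX.
Category FL quantity: three 112.5 L containers = 337.5 L.
337.5 L exceeds the passenger aircraft limit of 250 L for Category FL.
Total Category TX: (two 108 g packs = 216 g) + 228 g = 444 g.
444 g is within the passenger aircraft limit of 500 g for Category TX.
The segregation rule (Category FL with Category LB) does not apply to Category FL with Category TX.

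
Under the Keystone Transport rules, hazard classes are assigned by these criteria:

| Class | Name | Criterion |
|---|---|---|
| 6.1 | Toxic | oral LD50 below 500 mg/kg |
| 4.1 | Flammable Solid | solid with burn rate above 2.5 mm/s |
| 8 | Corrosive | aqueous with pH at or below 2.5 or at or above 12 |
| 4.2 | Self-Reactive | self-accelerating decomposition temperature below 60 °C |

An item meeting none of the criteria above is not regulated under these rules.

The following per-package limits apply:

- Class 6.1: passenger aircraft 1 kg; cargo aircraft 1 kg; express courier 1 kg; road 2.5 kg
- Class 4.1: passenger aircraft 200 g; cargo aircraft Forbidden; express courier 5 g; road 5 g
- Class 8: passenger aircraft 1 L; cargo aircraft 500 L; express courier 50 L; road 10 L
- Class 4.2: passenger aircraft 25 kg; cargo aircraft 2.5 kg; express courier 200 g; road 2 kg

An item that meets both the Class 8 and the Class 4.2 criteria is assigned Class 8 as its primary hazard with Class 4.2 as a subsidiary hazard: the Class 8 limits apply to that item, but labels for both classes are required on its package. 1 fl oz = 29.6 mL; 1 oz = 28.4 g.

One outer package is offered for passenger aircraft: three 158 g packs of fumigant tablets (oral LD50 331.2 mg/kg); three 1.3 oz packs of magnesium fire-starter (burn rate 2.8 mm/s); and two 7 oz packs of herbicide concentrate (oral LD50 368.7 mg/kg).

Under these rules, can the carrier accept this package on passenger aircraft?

The fumigant tablets have oral LD50 331.2 mg/kg, which is < 500 mg/kg, so they are Class 6.1 (Toxic).
Magnesium fire-starter: burn rate 2.8 mm/s > 2.5 mm/s → Class 4.1 (Flammable Solid).
With oral LD50 368.7 mg/kg (< 500 mg/kg), the herbicide concentrate falls in Class 6.1.
Class 4.1 quantity: three 1.3 oz packs = 110.76 g.
110.76 g is within the passenger aircraft limit of 200 g for Class 4.1.
Class 6.1 net quantity: (three 158 g packs = 474 g) + (two 7 oz packs = 397.6 g) = 871.6 g.
871.6 g is within the passenger aircraft limit of 1 kg for Class 6.1.
Every hazard class is within its passenger aircraft limit and no segregation rule is violated.

Yes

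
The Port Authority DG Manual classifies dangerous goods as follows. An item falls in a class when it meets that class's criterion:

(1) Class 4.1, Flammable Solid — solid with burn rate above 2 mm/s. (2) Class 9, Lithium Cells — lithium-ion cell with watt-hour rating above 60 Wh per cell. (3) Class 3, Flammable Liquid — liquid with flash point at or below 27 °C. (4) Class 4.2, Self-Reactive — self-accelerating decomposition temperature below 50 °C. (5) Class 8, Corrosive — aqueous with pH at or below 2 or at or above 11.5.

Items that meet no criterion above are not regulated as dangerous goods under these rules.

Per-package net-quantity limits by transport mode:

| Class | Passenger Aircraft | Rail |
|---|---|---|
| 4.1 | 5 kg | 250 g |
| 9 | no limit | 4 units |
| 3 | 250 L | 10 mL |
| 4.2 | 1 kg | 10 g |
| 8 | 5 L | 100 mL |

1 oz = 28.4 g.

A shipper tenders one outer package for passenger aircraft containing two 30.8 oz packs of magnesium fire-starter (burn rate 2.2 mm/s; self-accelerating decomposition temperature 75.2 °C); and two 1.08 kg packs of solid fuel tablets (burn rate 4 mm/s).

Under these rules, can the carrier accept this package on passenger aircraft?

Yes

The magnesium fire-starter has burn rate 2.2 mm/s, which is > 2 mm/s, so it is Class 4.1 (Flammable Solid).
Solid fuel tablets: burn rate 4 mm/s > 2 mm/s → Class 4.1 (Flammable Solid).
Total Class 4.1: (two 30.8 oz packs = 1749.44 g) + (two 1.08 kg packs = 2.16 kg) = 3909.44 g.
3909.44 g is within the passenger aircraft limit of 5 kg for Class 4.1.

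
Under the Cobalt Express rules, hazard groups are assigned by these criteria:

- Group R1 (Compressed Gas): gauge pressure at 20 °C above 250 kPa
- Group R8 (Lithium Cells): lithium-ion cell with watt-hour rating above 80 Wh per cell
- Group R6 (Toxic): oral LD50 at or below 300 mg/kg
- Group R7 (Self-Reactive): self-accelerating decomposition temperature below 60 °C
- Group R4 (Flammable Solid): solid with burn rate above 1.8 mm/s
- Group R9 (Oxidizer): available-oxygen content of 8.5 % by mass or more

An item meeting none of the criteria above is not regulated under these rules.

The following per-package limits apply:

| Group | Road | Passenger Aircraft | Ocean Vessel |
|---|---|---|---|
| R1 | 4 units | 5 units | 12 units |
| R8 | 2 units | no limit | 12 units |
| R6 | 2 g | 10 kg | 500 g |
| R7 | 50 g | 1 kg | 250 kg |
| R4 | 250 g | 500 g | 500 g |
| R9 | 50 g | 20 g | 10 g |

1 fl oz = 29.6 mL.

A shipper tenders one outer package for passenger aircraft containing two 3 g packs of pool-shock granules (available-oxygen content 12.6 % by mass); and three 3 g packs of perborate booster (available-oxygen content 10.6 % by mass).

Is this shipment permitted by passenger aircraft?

Yes

The pool-shock granules have available-oxygen content 12.6 % by mass, which is ≥ 8.5 % by mass, so they are Group R9 (Oxidizer).
With available-oxygen content 10.6 % by mass (≥ 8.5 % by mass), the perborate booster falls in Group R9.
Group R9 net quantity: (two 3 g packs = 6 g) + (three 3 g packs = 9 g) = 15 g.
15 g ≤ 20 g (passenger aircraft limit, Group R9) — within limit.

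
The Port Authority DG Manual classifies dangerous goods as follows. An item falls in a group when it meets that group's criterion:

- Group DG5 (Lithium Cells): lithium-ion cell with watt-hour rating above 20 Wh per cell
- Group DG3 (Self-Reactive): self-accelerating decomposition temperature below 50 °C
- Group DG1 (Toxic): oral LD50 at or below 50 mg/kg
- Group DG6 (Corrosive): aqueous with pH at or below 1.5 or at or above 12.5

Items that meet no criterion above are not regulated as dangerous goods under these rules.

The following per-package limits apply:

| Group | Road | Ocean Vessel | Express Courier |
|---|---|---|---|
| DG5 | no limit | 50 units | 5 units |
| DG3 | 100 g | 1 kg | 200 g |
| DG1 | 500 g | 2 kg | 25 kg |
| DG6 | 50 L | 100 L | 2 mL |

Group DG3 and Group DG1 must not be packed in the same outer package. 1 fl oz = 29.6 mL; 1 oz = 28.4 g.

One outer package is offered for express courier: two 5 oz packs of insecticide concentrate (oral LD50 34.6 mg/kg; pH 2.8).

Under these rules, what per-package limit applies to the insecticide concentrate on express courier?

Oral LD50 34.6 mg/kg meets the Group DG1 criterion (Toxic), so the insecticide concentrate is Group DG1.
The express courier limit for Group DG1 is 25 kg.

25 kg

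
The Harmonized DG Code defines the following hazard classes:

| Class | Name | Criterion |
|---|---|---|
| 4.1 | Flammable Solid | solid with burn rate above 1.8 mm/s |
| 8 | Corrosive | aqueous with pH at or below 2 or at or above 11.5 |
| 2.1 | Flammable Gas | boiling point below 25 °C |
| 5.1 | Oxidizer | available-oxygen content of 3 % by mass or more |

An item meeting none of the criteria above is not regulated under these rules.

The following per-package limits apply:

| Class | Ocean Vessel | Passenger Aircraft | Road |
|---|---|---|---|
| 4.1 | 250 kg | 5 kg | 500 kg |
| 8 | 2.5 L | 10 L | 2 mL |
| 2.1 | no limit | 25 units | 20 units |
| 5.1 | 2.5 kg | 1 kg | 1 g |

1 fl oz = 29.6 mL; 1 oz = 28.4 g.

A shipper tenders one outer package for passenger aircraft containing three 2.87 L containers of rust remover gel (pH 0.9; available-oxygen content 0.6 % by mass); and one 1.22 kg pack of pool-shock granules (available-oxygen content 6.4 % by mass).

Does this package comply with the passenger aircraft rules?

No

With pH 0.9 (≤ 2), the rust remover gel falls in Class 8.
Available-oxygen content 6.4 % by mass meets the Class 5.1 criterion (Oxidizer), so the pool-shock granules are Class 5.1.
Class 8 quantity: three 2.87 L containers = 8.61 L.
8.61 L is within the passenger aircraft limit of 10 L for Class 8.
Class 5.1 quantity: 1.22 kg.
1.22 kg exceeds the passenger aircraft limit of 1 kg for Class 5.1.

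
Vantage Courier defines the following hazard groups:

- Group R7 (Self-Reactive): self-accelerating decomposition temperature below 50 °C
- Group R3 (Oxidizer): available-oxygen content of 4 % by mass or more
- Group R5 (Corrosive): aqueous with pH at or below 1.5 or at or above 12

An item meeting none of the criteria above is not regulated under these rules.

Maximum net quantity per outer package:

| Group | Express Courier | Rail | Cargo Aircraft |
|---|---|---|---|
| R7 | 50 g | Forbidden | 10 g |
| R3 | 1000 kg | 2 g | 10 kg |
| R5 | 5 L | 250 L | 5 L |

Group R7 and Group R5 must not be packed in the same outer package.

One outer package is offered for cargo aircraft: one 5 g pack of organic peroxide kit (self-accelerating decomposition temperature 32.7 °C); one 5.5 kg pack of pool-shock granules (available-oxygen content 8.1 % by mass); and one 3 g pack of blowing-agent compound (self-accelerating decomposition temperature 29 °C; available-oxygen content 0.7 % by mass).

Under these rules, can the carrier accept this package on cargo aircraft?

Yes

With self-accelerating decomposition temperature 32.7 °C (< 50 °C), the organic peroxide kit falls in Group R7.
Pool-shock granules: available-oxygen content 8.1 % by mass ≥ 4 % by mass → Group R3 (Oxidizer).
Self-accelerating decomposition temperature 29 °C meets the Group R7 criterion (Self-Reactive), so the blowing-agent compound is Group R7.
Total Group R7: 5 g + 3 g = 8 g.
8 g ≤ 10 g (cargo aircraft limit, Group R7) — within limit.
Group R3 quantity: 5.5 kg.
That is within the Group R3 cargo aircraft limit of 10 kg.
The segregation rule (Group R7 with Group R5) does not apply to Group R7 with Group R3.
Every hazard group is within its cargo aircraft limit and no segregation rule is violated.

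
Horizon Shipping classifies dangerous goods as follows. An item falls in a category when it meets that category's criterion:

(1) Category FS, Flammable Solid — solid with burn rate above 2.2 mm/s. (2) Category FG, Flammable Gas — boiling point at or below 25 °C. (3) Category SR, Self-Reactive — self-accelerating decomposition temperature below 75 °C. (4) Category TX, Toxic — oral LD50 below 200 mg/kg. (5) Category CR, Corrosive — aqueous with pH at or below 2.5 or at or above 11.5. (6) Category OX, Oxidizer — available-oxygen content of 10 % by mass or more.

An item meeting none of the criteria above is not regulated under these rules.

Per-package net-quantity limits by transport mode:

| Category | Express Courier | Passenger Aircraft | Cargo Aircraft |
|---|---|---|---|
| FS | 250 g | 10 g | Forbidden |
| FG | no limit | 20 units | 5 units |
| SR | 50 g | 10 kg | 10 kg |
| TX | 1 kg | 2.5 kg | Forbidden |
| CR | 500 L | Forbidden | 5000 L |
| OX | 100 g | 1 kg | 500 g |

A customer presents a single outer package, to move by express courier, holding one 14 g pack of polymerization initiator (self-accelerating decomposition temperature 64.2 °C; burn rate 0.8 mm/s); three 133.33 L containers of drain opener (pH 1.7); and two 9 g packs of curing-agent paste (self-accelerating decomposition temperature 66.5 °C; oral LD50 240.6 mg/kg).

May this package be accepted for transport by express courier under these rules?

With self-accelerating decomposition temperature 64.2 °C (< 75 °C), the polymerization initiator falls in Category SR.
With pH 1.7 (≤ 2.5), the drain opener falls in Category CR.
Self-accelerating decomposition temperature 66.5 °C meets the Category SR criterion (Self-Reactive), so the curing-agent paste is Category SR.
Category SR net quantity: 14 g + (two 9 g packs = 18 g) = 32 g.
32 g ≤ 50 g (express courier limit, Category SR) — within limit.
Category CR quantity: three 133.33 L containers = 399.99 L.
399.99 L ≤ 500 L (express courier limit, Category CR) — within limit.
Every hazard category is within its express courier limit and no segregation rule is violated.

Yes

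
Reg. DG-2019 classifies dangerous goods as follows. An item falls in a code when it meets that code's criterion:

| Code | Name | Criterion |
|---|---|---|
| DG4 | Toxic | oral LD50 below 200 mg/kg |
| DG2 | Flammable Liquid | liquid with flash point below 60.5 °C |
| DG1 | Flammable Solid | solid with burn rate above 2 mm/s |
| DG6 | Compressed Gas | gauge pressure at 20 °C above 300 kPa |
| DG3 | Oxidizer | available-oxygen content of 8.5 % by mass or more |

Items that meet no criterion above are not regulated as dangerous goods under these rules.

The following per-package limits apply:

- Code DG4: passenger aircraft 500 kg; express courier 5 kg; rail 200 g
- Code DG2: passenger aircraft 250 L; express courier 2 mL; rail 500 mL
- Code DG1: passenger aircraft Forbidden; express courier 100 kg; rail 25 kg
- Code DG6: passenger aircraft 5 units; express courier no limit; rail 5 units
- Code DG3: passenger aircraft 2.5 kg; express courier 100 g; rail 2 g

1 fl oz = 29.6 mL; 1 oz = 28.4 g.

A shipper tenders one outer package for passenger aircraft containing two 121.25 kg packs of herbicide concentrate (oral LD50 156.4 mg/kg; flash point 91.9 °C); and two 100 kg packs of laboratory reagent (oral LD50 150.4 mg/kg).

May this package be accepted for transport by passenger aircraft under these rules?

Herbicide concentrate: oral LD50 156.4 mg/kg < 200 mg/kg → Code DG4 (Toxic).
The laboratory reagent has oral LD50 150.4 mg/kg, which is < 200 mg/kg, so it is Code DG4 (Toxic).
Code DG4 net quantity: (two 121.25 kg packs = 242.5 kg) + (two 100 kg packs = 200 kg) = 442.5 kg.
That is within the Code DG4 passenger aircraft limit of 500 kg.

Yes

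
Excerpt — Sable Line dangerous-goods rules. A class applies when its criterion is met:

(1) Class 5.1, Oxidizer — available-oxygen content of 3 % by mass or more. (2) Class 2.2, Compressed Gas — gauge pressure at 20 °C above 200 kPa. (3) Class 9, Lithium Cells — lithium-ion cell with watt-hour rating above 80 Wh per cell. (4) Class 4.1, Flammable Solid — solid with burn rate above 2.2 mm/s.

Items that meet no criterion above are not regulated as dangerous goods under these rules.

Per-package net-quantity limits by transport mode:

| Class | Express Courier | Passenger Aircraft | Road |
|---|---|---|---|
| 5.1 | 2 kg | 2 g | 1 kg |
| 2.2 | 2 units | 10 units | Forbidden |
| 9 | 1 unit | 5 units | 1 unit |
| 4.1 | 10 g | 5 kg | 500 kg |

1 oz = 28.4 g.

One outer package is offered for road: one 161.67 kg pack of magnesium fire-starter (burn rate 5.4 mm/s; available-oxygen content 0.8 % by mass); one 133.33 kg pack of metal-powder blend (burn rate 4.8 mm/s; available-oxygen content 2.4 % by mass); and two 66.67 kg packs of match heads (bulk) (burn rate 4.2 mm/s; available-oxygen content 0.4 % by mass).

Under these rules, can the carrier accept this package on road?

Burn rate 5.4 mm/s meets the Class 4.1 criterion (Flammable Solid), so the magnesium fire-starter is Class 4.1.
Burn rate 4.8 mm/s meets the Class 4.1 criterion (Flammable Solid), so the metal-powder blend is Class 4.1.
With burn rate 4.2 mm/s (> 2.2 mm/s), the match heads (bulk) fall in Class 4.1.
Total Class 4.1: 161.67 kg + 133.33 kg + (two 66.67 kg packs = 133.34 kg) = 428.34 kg.
That is within the Class 4.1 road limit of 500 kg.

Yes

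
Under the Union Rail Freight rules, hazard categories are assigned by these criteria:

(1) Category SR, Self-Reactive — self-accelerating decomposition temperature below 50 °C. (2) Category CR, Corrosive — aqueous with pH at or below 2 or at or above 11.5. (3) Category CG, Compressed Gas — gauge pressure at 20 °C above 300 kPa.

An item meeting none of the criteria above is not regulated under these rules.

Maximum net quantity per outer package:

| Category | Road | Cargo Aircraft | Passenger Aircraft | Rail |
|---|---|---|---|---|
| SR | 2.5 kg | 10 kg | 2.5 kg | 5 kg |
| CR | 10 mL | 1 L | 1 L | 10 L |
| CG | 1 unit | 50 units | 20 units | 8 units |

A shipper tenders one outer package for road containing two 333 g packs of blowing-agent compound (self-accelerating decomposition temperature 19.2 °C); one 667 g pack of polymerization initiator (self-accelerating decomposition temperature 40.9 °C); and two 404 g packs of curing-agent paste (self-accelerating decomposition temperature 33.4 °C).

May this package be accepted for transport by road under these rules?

The blowing-agent compound has self-accelerating decomposition temperature 19.2 °C, which is < 50 °C, so it is Category SR (Self-Reactive).
Self-accelerating decomposition temperature 40.9 °C meets the Category SR criterion (Self-Reactive), so the polymerization initiator is Category SR.
Self-accelerating decomposition temperature 33.4 °C meets the Category SR criterion (Self-Reactive), so the curing-agent paste is Category SR.
Category SR net quantity: (two 333 g packs = 666 g) + 667 g + (two 404 g packs = 808 g) = 2.141 kg.
2.141 kg is within the road limit of 2.5 kg for Category SR.

Yes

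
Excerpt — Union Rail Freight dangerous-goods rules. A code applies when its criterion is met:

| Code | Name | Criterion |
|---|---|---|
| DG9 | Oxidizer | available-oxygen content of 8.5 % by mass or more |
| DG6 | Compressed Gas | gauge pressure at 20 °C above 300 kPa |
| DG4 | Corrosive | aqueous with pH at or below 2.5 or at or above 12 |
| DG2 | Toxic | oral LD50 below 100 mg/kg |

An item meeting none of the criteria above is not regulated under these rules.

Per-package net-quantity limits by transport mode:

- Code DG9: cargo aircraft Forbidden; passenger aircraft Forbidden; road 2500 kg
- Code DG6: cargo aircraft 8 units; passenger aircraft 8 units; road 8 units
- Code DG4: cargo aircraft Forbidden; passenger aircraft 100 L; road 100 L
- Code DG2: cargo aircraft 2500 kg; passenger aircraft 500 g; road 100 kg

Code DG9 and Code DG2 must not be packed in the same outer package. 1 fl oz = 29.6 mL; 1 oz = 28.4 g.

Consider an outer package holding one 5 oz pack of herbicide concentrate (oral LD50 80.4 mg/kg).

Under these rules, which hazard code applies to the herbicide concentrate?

With oral LD50 80.4 mg/kg (< 100 mg/kg), the herbicide concentrate falls in Code DG2.

Code DG2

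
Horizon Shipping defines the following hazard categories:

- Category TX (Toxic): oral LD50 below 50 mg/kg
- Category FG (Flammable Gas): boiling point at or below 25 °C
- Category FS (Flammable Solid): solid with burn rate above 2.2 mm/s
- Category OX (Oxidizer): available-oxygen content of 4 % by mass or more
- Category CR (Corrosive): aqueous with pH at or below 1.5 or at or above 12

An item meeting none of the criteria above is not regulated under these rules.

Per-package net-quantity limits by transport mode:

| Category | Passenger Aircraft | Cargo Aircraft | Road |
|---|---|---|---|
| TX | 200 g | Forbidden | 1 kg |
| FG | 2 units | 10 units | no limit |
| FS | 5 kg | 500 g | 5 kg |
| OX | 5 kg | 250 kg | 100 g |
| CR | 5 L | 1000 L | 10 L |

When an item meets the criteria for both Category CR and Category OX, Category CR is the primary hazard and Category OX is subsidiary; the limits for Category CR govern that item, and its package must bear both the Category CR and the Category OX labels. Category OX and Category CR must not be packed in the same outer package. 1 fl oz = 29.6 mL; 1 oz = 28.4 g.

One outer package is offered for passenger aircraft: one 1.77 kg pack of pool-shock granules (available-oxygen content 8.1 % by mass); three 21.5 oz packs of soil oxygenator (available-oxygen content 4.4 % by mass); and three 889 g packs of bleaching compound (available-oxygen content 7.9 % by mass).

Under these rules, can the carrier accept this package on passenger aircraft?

No

Available-oxygen content 8.1 % by mass meets the Category OX criterion (Oxidizer), so the pool-shock granules are Category OX.
The soil oxygenator has available-oxygen content 4.4 % by mass, which is ≥ 4 % by mass, so it is Category OX (Oxidizer).
With available-oxygen content 7.9 % by mass (≥ 4 % by mass), the bleaching compound falls in Category OX.
Category OX net quantity: 1.77 kg + (three 21.5 oz packs = 1831.8 g) + (three 889 g packs = 2.667 kg) = 6268.8 g.
6268.8 g > 5 kg (passenger aircraft limit, Category OX) — over the limit.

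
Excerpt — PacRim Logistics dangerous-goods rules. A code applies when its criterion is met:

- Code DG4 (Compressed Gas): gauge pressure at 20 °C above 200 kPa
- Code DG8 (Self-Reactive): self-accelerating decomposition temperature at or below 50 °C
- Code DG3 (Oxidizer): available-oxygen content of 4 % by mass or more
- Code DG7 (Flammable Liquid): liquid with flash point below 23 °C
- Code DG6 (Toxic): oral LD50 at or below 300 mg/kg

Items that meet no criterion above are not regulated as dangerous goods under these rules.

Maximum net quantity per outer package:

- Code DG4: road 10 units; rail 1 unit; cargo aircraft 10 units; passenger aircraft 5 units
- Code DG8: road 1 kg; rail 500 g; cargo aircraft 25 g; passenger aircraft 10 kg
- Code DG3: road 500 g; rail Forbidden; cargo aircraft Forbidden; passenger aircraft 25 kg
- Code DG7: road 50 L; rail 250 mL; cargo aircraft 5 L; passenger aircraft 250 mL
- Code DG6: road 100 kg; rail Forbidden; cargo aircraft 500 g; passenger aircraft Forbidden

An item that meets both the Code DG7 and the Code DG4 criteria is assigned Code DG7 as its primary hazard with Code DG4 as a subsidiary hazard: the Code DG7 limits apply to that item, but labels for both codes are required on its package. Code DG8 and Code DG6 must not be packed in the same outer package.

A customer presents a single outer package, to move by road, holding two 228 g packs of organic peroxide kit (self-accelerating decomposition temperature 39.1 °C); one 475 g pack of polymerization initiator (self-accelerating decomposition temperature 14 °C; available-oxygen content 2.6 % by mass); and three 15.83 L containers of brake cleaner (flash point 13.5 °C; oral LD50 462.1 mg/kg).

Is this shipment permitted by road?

With self-accelerating decomposition temperature 39.1 °C (≤ 50 °C), the organic peroxide kit falls in Code DG8.
Self-accelerating decomposition temperature 14 °C meets the Code DG8 criterion (Self-Reactive), so the polymerization initiator is Code DG8.
Flash point 13.5 °C meets the Code DG7 criterion (Flammable Liquid), so the brake cleaner is Code DG7.
Code DG8 net quantity: (two 228 g packs = 456 g) + 475 g = 931 g.
931 g is within the road limit of 1 kg for Code DG8.
Code DG7 quantity: three 15.83 L containers = 47.49 L.
That is within the Code DG7 road limit of 50 L.
The segregation rule (Code DG8 with Code DG6) does not apply to Code DG8 with Code DG7.
Every hazard code is within its road limit and no segregation rule is violated.

Yes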